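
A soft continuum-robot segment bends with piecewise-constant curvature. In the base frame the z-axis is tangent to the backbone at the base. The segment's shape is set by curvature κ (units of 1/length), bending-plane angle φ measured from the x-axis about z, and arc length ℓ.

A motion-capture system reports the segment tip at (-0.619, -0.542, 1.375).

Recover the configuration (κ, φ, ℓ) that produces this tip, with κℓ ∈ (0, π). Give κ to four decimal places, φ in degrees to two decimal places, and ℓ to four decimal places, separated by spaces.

ρ = √(x²+y²) = √(-0.619² + -0.542²) = 0.82275
φ = atan2(y, x) mod 360° = atan2(-0.542, -0.619) = 221.2056°
|p|² = ρ² + z² = 0.82275² + 1.375² = 2.56755
κ = 2ρ / |p|² = 2×0.82275 / 2.56755 = 0.64089
θ = 2·atan2(ρ, z) = 2·atan2(0.82275, 1.375) = 1.07844 rad
ℓ = θ/κ = 1.07844/0.64089 = 1.68272

0.6409 221.21 1.6827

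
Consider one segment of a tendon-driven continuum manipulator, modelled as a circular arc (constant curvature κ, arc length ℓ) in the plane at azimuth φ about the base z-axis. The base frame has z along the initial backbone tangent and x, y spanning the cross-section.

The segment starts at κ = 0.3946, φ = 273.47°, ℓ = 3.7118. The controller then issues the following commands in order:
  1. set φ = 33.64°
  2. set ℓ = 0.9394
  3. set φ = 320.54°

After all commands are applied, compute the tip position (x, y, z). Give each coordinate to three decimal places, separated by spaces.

initial: κ=0.3946, φ=273.47°, ℓ=3.7118
cmd 1: set φ=33.64° → (κ,φ,ℓ)=(0.3946,33.64°,3.7118) → tip=(1.8863,1.2552,2.5200)
cmd 2: set ℓ=0.9394 → (κ,φ,ℓ)=(0.3946,33.64°,0.9394) → tip=(0.1433,0.0954,0.9180)
cmd 3: set φ=320.54° → (κ,φ,ℓ)=(0.3946,320.54°,0.9394) → tip=(0.1329,-0.1094,0.9180)

0.133 -0.109 0.918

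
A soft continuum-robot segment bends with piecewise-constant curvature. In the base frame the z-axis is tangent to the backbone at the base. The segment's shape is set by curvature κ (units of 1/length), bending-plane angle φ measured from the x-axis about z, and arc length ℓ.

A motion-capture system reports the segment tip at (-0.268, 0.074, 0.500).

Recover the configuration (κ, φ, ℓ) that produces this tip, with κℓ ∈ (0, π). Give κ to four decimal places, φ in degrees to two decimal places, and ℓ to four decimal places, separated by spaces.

1.6989 164.56 0.5974

ρ = √(x²+y²) = √(-0.268² + 0.074²) = 0.27803
φ = atan2(y, x) mod 360° = atan2(0.074, -0.268) = 164.5641°
|p|² = ρ² + z² = 0.27803² + 0.500² = 0.32730
κ = 2ρ / |p|² = 2×0.27803 / 0.32730 = 1.69892
θ = 2·atan2(ρ, z) = 2·atan2(0.27803, 0.500) = 1.01496 rad
ℓ = θ/κ = 1.01496/1.69892 = 0.59742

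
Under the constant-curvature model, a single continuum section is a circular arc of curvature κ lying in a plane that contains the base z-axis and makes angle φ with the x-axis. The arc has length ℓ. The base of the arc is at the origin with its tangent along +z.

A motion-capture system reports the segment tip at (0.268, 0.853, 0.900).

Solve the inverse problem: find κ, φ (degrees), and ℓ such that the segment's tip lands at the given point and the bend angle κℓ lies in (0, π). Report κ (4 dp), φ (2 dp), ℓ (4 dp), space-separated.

1.1111 72.56 1.4078

ρ = √(x²+y²) = √(0.268² + 0.853²) = 0.89411
φ = atan2(y, x) mod 360° = atan2(0.853, 0.268) = 72.5581°
|p|² = ρ² + z² = 0.89411² + 0.900² = 1.60943
κ = 2ρ / |p|² = 2×0.89411 / 1.60943 = 1.11109
θ = 2·atan2(ρ, z) = 2·atan2(0.89411, 0.900) = 1.56423 rad
ℓ = θ/κ = 1.56423/1.11109 = 1.40784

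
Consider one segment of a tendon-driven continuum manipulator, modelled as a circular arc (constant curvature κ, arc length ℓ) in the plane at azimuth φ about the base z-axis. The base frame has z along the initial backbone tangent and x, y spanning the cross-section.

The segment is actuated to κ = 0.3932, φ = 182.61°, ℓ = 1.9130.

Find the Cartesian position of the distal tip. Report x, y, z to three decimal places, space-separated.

-0.685 -0.031 1.738

θ = κ·ℓ = 0.3932 × 1.9130 = 0.75219 rad
ρ = (1 − cos θ)/κ = (1 − 0.73019)/0.3932 = 0.68618
z = sin θ / κ = 0.68324/0.3932 = 1.73764
x = ρ cos φ = 0.68618 × cos(182.61°) = -0.68547
y = ρ sin φ = 0.68618 × sin(182.61°) = -0.03125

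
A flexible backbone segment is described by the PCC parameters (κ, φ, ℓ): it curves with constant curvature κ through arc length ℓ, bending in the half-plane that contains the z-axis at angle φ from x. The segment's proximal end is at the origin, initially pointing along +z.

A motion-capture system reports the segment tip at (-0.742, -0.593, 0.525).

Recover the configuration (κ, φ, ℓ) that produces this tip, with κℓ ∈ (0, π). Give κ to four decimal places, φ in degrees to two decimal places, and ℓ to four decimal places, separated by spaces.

1.6129 218.63 1.3217

ρ = √(x²+y²) = √(-0.742² + -0.593²) = 0.94985
φ = atan2(y, x) mod 360° = atan2(-0.593, -0.742) = 218.6315°
|p|² = ρ² + z² = 0.94985² + 0.525² = 1.17784
κ = 2ρ / |p|² = 2×0.94985 / 1.17784 = 1.61287
θ = 2·atan2(ρ, z) = 2·atan2(0.94985, 0.525) = 2.13174 rad
ℓ = θ/κ = 2.13174/1.61287 = 1.32170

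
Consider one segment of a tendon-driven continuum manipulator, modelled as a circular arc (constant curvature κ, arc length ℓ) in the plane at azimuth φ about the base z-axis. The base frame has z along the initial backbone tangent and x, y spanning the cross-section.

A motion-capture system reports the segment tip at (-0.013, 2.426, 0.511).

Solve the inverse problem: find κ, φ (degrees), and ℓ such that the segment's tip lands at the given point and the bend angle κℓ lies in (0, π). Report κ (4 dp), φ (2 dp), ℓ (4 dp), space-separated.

ρ = √(x²+y²) = √(-0.013² + 2.426²) = 2.42603
φ = atan2(y, x) mod 360° = atan2(2.426, -0.013) = 90.3070°
|p|² = ρ² + z² = 2.42603² + 0.511² = 6.14677
κ = 2ρ / |p|² = 2×2.42603 / 6.14677 = 0.78937
θ = 2·atan2(ρ, z) = 2·atan2(2.42603, 0.511) = 2.72640 rad
ℓ = θ/κ = 2.72640/0.78937 = 3.45389

0.7894 90.31 3.4539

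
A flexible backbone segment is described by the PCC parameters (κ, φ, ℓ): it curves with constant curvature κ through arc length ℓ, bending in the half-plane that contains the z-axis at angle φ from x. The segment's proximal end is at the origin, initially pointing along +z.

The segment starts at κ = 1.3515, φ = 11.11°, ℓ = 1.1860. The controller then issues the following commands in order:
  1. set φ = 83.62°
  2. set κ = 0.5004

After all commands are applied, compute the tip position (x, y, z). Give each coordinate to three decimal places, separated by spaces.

0.038 0.340 1.118

initial: κ=1.3515, φ=11.11°, ℓ=1.1860
cmd 1: set φ=83.62° → (κ,φ,ℓ)=(1.3515,83.62°,1.1860) → tip=(0.0849,0.7589,0.7395)
cmd 2: set κ=0.5004 → (κ,φ,ℓ)=(0.5004,83.62°,1.1860) → tip=(0.0380,0.3396,1.1176)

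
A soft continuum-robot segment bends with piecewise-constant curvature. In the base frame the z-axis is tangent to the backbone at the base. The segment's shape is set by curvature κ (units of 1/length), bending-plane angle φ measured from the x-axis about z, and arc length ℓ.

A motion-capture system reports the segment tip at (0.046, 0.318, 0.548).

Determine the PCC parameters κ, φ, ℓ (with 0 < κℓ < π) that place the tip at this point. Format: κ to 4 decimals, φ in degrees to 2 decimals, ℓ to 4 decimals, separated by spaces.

ρ = √(x²+y²) = √(0.046² + 0.318²) = 0.32131
φ = atan2(y, x) mod 360° = atan2(0.318, 0.046) = 81.7690°
|p|² = ρ² + z² = 0.32131² + 0.548² = 0.40354
κ = 2ρ / |p|² = 2×0.32131 / 0.40354 = 1.59244
θ = 2·atan2(ρ, z) = 2·atan2(0.32131, 0.548) = 1.06062 rad
ℓ = θ/κ = 1.06062/1.59244 = 0.66603

1.5924 81.77 0.6660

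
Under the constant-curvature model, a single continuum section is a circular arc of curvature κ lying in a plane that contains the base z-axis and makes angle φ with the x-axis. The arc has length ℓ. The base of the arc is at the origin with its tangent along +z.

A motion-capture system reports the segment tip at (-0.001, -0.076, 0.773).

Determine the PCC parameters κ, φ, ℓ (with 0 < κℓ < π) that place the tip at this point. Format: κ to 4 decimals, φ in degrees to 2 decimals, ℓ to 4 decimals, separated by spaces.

0.2520 269.25 0.7780

ρ = √(x²+y²) = √(-0.001² + -0.076²) = 0.07601
φ = atan2(y, x) mod 360° = atan2(-0.076, -0.001) = 269.2462°
|p|² = ρ² + z² = 0.07601² + 0.773² = 0.60331
κ = 2ρ / |p|² = 2×0.07601 / 0.60331 = 0.25197
θ = 2·atan2(ρ, z) = 2·atan2(0.07601, 0.773) = 0.19602 rad
ℓ = θ/κ = 0.19602/0.25197 = 0.77797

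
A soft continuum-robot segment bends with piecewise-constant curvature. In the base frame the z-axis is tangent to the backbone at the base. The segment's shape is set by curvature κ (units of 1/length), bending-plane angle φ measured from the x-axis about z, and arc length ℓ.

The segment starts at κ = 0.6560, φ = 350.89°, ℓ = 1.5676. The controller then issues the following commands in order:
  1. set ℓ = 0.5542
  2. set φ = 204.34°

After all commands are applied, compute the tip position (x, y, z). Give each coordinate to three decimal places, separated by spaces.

initial: κ=0.6560, φ=350.89°, ℓ=1.5676
cmd 1: set ℓ=0.5542 → (κ,φ,ℓ)=(0.6560,350.89°,0.5542) → tip=(0.0984,-0.0158,0.5421)
cmd 2: set φ=204.34° → (κ,φ,ℓ)=(0.6560,204.34°,0.5542) → tip=(-0.0908,-0.0411,0.5421)

-0.091 -0.041 0.542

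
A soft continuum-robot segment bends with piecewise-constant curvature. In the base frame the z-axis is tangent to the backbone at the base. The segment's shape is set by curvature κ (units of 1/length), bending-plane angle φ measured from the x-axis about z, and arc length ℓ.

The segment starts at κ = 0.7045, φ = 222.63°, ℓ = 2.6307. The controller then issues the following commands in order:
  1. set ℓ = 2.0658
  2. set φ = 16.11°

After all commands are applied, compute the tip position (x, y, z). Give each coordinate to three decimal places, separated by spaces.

initial: κ=0.7045, φ=222.63°, ℓ=2.6307
cmd 1: set ℓ=2.0658 → (κ,φ,ℓ)=(0.7045,222.63°,2.0658) → tip=(-0.9241,-0.8506,1.4100)
cmd 2: set φ=16.11° → (κ,φ,ℓ)=(0.7045,16.11°,2.0658) → tip=(1.2066,0.3485,1.4100)

1.207 0.349 1.410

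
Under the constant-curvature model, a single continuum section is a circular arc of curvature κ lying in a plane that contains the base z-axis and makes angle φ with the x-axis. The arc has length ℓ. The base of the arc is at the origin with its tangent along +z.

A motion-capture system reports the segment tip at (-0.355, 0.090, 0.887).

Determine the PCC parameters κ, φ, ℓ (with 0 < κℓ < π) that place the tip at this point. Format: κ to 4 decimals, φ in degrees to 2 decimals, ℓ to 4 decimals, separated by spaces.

0.7954 165.77 0.9846

ρ = √(x²+y²) = √(-0.355² + 0.090²) = 0.36623
φ = atan2(y, x) mod 360° = atan2(0.090, -0.355) = 165.7740°
|p|² = ρ² + z² = 0.36623² + 0.887² = 0.92089
κ = 2ρ / |p|² = 2×0.36623 / 0.92089 = 0.79538
θ = 2·atan2(ρ, z) = 2·atan2(0.36623, 0.887) = 0.78313 rad
ℓ = θ/κ = 0.78313/0.79538 = 0.98460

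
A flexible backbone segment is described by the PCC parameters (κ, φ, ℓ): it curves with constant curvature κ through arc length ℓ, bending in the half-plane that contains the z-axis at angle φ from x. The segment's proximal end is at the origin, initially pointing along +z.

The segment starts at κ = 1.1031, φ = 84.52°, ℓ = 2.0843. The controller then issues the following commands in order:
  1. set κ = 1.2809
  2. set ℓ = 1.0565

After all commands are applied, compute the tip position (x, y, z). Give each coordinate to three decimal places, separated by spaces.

initial: κ=1.1031, φ=84.52°, ℓ=2.0843
cmd 1: set κ=1.2809 → (κ,φ,ℓ)=(1.2809,84.52°,2.0843) → tip=(0.1410,1.4694,0.3548)
cmd 2: set ℓ=1.0565 → (κ,φ,ℓ)=(1.2809,84.52°,1.0565) → tip=(0.0585,0.6094,0.7623)

0.058 0.609 0.762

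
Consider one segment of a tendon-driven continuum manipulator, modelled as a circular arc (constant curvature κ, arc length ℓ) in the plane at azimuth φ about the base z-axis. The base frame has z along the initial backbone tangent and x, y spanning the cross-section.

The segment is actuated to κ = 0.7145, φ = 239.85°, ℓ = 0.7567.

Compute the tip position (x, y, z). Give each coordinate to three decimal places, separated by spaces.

-0.100 -0.173 0.720

θ = κ·ℓ = 0.7145 × 0.7567 = 0.54066 rad
ρ = (1 − cos θ)/κ = (1 − 0.85737)/0.7145 = 0.19962
z = sin θ / κ = 0.51470/0.7145 = 0.72037
x = ρ cos φ = 0.19962 × cos(239.85°) = -0.10026
y = ρ sin φ = 0.19962 × sin(239.85°) = -0.17262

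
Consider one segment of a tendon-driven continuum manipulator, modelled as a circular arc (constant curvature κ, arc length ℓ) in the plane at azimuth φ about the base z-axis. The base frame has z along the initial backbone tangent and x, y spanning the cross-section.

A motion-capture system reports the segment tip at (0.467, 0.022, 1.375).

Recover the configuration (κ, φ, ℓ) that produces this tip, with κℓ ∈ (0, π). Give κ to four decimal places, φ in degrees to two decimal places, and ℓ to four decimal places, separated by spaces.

ρ = √(x²+y²) = √(0.467² + 0.022²) = 0.46752
φ = atan2(y, x) mod 360° = atan2(0.022, 0.467) = 2.6972°
|p|² = ρ² + z² = 0.46752² + 1.375² = 2.10920
κ = 2ρ / |p|² = 2×0.46752 / 2.10920 = 0.44331
θ = 2·atan2(ρ, z) = 2·atan2(0.46752, 1.375) = 0.65550 rad
ℓ = θ/κ = 0.65550/0.44331 = 1.47864

0.4433 2.70 1.4786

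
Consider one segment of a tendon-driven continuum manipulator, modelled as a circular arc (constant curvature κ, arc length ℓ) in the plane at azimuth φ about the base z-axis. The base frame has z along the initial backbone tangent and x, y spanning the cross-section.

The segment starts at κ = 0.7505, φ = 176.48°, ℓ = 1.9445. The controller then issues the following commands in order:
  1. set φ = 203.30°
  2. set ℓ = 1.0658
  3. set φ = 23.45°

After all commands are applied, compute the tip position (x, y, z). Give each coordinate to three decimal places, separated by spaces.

initial: κ=0.7505, φ=176.48°, ℓ=1.9445
cmd 1: set φ=203.30° → (κ,φ,ℓ)=(0.7505,203.30°,1.9445) → tip=(-1.0877,-0.4684,1.3242)
cmd 2: set ℓ=1.0658 → (κ,φ,ℓ)=(0.7505,203.30°,1.0658) → tip=(-0.3711,-0.1598,0.9557)
cmd 3: set φ=23.45° → (κ,φ,ℓ)=(0.7505,23.45°,1.0658) → tip=(0.3706,0.1608,0.9557)

0.371 0.161 0.956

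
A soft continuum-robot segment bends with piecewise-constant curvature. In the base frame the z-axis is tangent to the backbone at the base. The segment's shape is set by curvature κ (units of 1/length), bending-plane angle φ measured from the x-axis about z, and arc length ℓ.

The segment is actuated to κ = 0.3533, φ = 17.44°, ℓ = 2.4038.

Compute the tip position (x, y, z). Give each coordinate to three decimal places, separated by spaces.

0.917 0.288 2.125

θ = κ·ℓ = 0.3533 × 2.4038 = 0.84926 rad
ρ = (1 − cos θ)/κ = (1 − 0.66054)/0.3533 = 0.96083
z = sin θ / κ = 0.75079/0.3533 = 2.12509
x = ρ cos φ = 0.96083 × cos(17.44°) = 0.91667
y = ρ sin φ = 0.96083 × sin(17.44°) = 0.28797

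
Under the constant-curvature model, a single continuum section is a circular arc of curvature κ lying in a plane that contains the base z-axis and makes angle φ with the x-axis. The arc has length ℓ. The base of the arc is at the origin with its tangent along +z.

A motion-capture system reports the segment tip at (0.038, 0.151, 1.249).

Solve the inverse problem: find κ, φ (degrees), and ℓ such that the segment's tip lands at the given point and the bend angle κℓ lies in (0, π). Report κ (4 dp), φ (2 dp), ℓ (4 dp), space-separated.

ρ = √(x²+y²) = √(0.038² + 0.151²) = 0.15571
φ = atan2(y, x) mod 360° = atan2(0.151, 0.038) = 75.8745°
|p|² = ρ² + z² = 0.15571² + 1.249² = 1.58425
κ = 2ρ / |p|² = 2×0.15571 / 1.58425 = 0.19657
θ = 2·atan2(ρ, z) = 2·atan2(0.15571, 1.249) = 0.24805 rad
ℓ = θ/κ = 0.24805/0.19657 = 1.26190

0.1966 75.87 1.2619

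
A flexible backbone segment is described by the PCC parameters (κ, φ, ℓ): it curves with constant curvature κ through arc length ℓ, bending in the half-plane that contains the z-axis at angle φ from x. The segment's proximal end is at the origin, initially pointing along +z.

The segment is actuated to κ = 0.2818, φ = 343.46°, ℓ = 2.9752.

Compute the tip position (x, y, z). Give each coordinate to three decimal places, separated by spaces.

θ = κ·ℓ = 0.2818 × 2.9752 = 0.83841 rad
ρ = (1 − cos θ)/κ = (1 − 0.66864)/0.2818 = 1.17585
z = sin θ / κ = 0.74358/0.2818 = 2.63869
x = ρ cos φ = 1.17585 × cos(343.46°) = 1.12720
y = ρ sin φ = 1.17585 × sin(343.46°) = -0.33475

1.127 -0.335 2.639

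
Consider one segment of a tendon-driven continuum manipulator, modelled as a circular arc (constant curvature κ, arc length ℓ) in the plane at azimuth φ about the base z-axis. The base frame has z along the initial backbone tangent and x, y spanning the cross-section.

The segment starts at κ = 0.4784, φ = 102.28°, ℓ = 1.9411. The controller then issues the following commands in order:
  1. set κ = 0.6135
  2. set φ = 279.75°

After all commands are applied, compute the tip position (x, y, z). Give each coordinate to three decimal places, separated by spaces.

0.174 -1.011 1.514

initial: κ=0.4784, φ=102.28°, ℓ=1.9411
cmd 1: set κ=0.6135 → (κ,φ,ℓ)=(0.6135,102.28°,1.9411) → tip=(-0.2181,1.0020,1.5138)
cmd 2: set φ=279.75° → (κ,φ,ℓ)=(0.6135,279.75°,1.9411) → tip=(0.1737,-1.0107,1.5138)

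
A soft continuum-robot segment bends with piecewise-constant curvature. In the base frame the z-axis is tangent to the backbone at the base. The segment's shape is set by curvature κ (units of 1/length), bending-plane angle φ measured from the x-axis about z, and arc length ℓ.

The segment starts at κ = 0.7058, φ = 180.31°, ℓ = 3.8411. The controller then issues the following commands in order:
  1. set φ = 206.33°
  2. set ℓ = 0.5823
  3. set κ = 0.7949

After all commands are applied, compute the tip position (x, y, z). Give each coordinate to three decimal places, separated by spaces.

-0.119 -0.059 0.562

initial: κ=0.7058, φ=180.31°, ℓ=3.8411
cmd 1: set φ=206.33° → (κ,φ,ℓ)=(0.7058,206.33°,3.8411) → tip=(-2.4238,-1.1995,0.5913)
cmd 2: set ℓ=0.5823 → (κ,φ,ℓ)=(0.7058,206.33°,0.5823) → tip=(-0.1057,-0.0523,0.5660)
cmd 3: set κ=0.7949 → (κ,φ,ℓ)=(0.7949,206.33°,0.5823) → tip=(-0.1186,-0.0587,0.5617)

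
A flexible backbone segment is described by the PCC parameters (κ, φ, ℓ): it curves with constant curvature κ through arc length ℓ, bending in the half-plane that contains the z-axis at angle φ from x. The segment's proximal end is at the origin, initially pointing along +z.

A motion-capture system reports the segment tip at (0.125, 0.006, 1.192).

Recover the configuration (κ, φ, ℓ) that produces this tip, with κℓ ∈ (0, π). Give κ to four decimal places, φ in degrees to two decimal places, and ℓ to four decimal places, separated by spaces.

ρ = √(x²+y²) = √(0.125² + 0.006²) = 0.12514
φ = atan2(y, x) mod 360° = atan2(0.006, 0.125) = 2.7481°
|p|² = ρ² + z² = 0.12514² + 1.192² = 1.43652
κ = 2ρ / |p|² = 2×0.12514 / 1.43652 = 0.17423
θ = 2·atan2(ρ, z) = 2·atan2(0.12514, 1.192) = 0.20921 rad
ℓ = θ/κ = 0.20921/0.17423 = 1.20074

0.1742 2.75 1.2007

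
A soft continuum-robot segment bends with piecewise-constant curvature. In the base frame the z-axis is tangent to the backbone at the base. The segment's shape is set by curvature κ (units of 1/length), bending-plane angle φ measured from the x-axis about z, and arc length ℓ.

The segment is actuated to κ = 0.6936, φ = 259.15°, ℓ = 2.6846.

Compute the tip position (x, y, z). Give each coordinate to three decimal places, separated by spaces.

θ = κ·ℓ = 0.6936 × 2.6846 = 1.86204 rad
ρ = (1 − cos θ)/κ = (1 − -0.28714)/0.6936 = 1.85574
z = sin θ / κ = 0.95789/0.6936 = 1.38104
x = ρ cos φ = 1.85574 × cos(259.15°) = -0.34932
y = ρ sin φ = 1.85574 × sin(259.15°) = -1.82257

-0.349 -1.823 1.381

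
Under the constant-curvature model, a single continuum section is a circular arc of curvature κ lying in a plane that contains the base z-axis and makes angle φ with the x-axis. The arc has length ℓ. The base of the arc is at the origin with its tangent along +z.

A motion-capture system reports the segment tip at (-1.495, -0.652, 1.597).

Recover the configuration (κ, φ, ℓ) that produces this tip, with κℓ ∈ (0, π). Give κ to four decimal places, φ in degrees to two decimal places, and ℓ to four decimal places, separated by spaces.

ρ = √(x²+y²) = √(-1.495² + -0.652²) = 1.63099
φ = atan2(y, x) mod 360° = atan2(-0.652, -1.495) = 203.5630°
|p|² = ρ² + z² = 1.63099² + 1.597² = 5.21054
κ = 2ρ / |p|² = 2×1.63099 / 5.21054 = 0.62604
θ = 2·atan2(ρ, z) = 2·atan2(1.63099, 1.597) = 1.59186 rad
ℓ = θ/κ = 1.59186/0.62604 = 2.54276

0.6260 203.56 2.5428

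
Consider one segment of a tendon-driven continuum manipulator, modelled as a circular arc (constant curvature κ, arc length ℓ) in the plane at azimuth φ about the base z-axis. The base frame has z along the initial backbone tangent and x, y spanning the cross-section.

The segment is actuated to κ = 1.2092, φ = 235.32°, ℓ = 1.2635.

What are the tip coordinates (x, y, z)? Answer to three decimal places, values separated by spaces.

-0.450 -0.651 0.826

θ = κ·ℓ = 1.2092 × 1.2635 = 1.52782 rad
ρ = (1 − cos θ)/κ = (1 − 0.04296)/1.2092 = 0.79147
z = sin θ / κ = 0.99908/1.2092 = 0.82623
x = ρ cos φ = 0.79147 × cos(235.32°) = -0.45034
y = ρ sin φ = 0.79147 × sin(235.32°) = -0.65086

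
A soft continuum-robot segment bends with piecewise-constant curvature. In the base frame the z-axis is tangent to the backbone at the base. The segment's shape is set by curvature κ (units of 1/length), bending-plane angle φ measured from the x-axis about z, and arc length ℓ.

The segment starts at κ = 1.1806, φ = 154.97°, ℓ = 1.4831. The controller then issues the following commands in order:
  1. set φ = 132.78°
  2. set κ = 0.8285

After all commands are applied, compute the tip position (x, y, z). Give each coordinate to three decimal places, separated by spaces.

initial: κ=1.1806, φ=154.97°, ℓ=1.4831
cmd 1: set φ=132.78° → (κ,φ,ℓ)=(1.1806,132.78°,1.4831) → tip=(-0.6784,0.7331,0.8333)
cmd 2: set κ=0.8285 → (κ,φ,ℓ)=(0.8285,132.78°,1.4831) → tip=(-0.5448,0.5888,1.1371)

-0.545 0.589 1.137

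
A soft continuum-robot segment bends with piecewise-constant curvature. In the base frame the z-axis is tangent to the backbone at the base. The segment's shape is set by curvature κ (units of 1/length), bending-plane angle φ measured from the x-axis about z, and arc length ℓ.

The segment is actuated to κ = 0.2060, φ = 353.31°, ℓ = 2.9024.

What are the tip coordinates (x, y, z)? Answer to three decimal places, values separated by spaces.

0.836 -0.098 2.733

θ = κ·ℓ = 0.2060 × 2.9024 = 0.59789 rad
ρ = (1 − cos θ)/κ = (1 − 0.82652)/0.2060 = 0.84212
z = sin θ / κ = 0.56290/0.2060 = 2.73254
x = ρ cos φ = 0.84212 × cos(353.31°) = 0.83639
y = ρ sin φ = 0.84212 × sin(353.31°) = -0.09811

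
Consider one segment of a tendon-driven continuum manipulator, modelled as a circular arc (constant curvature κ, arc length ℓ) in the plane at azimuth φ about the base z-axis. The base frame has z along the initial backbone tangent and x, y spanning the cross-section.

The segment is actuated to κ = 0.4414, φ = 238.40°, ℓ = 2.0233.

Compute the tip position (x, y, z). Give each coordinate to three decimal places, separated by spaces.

-0.443 -0.720 1.765

θ = κ·ℓ = 0.4414 × 2.0233 = 0.89308 rad
ρ = (1 − cos θ)/κ = (1 − 0.62701)/0.4414 = 0.84501
z = sin θ / κ = 0.77901/0.4414 = 1.76486
x = ρ cos φ = 0.84501 × cos(238.40°) = -0.44277
y = ρ sin φ = 0.84501 × sin(238.40°) = -0.71972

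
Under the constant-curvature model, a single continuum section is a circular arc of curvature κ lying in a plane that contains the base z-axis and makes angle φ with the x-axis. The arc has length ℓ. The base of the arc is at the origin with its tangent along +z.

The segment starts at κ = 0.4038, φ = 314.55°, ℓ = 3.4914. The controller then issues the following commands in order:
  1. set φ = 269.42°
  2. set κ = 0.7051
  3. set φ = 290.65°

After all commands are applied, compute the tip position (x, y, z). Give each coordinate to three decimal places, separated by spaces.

initial: κ=0.4038, φ=314.55°, ℓ=3.4914
cmd 1: set φ=269.42° → (κ,φ,ℓ)=(0.4038,269.42°,3.4914) → tip=(-0.0211,-2.0795,2.4445)
cmd 2: set κ=0.7051 → (κ,φ,ℓ)=(0.7051,269.42°,3.4914) → tip=(-0.0255,-2.5211,0.8916)
cmd 3: set φ=290.65° → (κ,φ,ℓ)=(0.7051,290.65°,3.4914) → tip=(0.8891,-2.3592,0.8916)

0.889 -2.359 0.892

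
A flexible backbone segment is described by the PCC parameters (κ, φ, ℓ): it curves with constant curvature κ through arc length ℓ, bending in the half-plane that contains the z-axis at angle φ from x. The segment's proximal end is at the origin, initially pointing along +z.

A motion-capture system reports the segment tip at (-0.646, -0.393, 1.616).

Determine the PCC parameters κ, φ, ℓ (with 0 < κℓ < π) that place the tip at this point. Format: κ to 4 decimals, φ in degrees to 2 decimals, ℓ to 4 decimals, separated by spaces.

ρ = √(x²+y²) = √(-0.646² + -0.393²) = 0.75615
φ = atan2(y, x) mod 360° = atan2(-0.393, -0.646) = 211.3146°
|p|² = ρ² + z² = 0.75615² + 1.616² = 3.18322
κ = 2ρ / |p|² = 2×0.75615 / 3.18322 = 0.47509
θ = 2·atan2(ρ, z) = 2·atan2(0.75615, 1.616) = 0.87530 rad
ℓ = θ/κ = 0.87530/0.47509 = 1.84241

0.4751 211.31 1.8424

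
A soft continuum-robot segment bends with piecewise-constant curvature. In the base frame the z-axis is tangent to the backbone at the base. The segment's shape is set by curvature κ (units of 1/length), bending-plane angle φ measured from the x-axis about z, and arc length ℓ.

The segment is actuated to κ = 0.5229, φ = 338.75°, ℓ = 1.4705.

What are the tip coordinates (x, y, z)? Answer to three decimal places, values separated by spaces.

0.501 -0.195 1.330

θ = κ·ℓ = 0.5229 × 1.4705 = 0.76892 rad
ρ = (1 − cos θ)/κ = (1 − 0.71866)/0.5229 = 0.53804
z = sin θ / κ = 0.69536/0.5229 = 1.32982
x = ρ cos φ = 0.53804 × cos(338.75°) = 0.50146
y = ρ sin φ = 0.53804 × sin(338.75°) = -0.19501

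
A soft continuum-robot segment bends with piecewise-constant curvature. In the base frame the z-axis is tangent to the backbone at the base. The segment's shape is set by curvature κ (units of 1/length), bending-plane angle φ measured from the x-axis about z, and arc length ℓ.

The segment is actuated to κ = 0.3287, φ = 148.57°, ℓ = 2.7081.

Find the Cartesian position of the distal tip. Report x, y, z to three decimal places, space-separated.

-0.962 0.588 2.364

θ = κ·ℓ = 0.3287 × 2.7081 = 0.89015 rad
ρ = (1 − cos θ)/κ = (1 − 0.62929)/0.3287 = 1.12780
z = sin θ / κ = 0.77717/0.3287 = 2.36437
x = ρ cos φ = 1.12780 × cos(148.57°) = -0.96232
y = ρ sin φ = 1.12780 × sin(148.57°) = 0.58810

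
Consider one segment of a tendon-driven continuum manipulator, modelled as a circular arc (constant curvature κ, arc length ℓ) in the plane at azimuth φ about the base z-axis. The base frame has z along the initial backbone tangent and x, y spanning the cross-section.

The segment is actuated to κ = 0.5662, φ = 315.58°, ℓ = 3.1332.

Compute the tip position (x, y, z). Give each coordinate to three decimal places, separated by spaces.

θ = κ·ℓ = 0.5662 × 3.1332 = 1.77402 rad
ρ = (1 − cos θ)/κ = (1 − -0.20183)/0.5662 = 2.12262
z = sin θ / κ = 0.97942/0.5662 = 1.72982
x = ρ cos φ = 2.12262 × cos(315.58°) = 1.51603
y = ρ sin φ = 2.12262 × sin(315.58°) = -1.48565

1.516 -1.486 1.730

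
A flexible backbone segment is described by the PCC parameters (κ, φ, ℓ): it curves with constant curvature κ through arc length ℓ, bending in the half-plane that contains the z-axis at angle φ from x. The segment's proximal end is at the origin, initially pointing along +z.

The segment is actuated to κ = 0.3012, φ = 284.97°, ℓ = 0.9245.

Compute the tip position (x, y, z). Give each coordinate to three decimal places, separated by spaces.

0.033 -0.124 0.913

θ = κ·ℓ = 0.3012 × 0.9245 = 0.27846 rad
ρ = (1 − cos θ)/κ = (1 − 0.96148)/0.3012 = 0.12789
z = sin θ / κ = 0.27487/0.3012 = 0.91260
x = ρ cos φ = 0.12789 × cos(284.97°) = 0.03304
y = ρ sin φ = 0.12789 × sin(284.97°) = -0.12355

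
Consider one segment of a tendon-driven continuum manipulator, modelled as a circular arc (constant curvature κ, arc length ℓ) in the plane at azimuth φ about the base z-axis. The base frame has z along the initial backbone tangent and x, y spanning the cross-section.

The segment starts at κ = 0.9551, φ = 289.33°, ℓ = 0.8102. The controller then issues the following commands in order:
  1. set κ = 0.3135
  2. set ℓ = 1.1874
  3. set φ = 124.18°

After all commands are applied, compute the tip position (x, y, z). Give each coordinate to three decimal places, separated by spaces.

-0.123 0.181 1.160

initial: κ=0.9551, φ=289.33°, ℓ=0.8102
cmd 1: set κ=0.3135 → (κ,φ,ℓ)=(0.3135,289.33°,0.8102) → tip=(0.0339,-0.0966,0.8015)
cmd 2: set ℓ=1.1874 → (κ,φ,ℓ)=(0.3135,289.33°,1.1874) → tip=(0.0723,-0.2061,1.1602)
cmd 3: set φ=124.18° → (κ,φ,ℓ)=(0.3135,124.18°,1.1874) → tip=(-0.1227,0.1807,1.1602)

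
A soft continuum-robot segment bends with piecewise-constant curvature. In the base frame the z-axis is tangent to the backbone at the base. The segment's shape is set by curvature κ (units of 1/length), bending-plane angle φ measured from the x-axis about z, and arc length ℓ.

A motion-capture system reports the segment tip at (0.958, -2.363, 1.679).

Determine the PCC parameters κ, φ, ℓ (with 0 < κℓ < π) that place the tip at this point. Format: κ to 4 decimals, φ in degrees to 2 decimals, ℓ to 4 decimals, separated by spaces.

ρ = √(x²+y²) = √(0.958² + -2.363²) = 2.54981
φ = atan2(y, x) mod 360° = atan2(-2.363, 0.958) = 292.0685°
|p|² = ρ² + z² = 2.54981² + 1.679² = 9.32057
κ = 2ρ / |p|² = 2×2.54981 / 9.32057 = 0.54714
θ = 2·atan2(ρ, z) = 2·atan2(2.54981, 1.679) = 1.97697 rad
ℓ = θ/κ = 1.97697/0.54714 = 3.61330

0.5471 292.07 3.6133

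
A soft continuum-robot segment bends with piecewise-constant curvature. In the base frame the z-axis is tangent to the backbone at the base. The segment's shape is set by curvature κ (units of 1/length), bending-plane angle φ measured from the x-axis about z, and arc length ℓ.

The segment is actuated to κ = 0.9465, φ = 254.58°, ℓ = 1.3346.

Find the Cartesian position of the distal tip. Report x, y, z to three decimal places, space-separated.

-0.196 -0.710 1.007

θ = κ·ℓ = 0.9465 × 1.3346 = 1.26320 rad
ρ = (1 − cos θ)/κ = (1 − 0.30277)/0.9465 = 0.73664
z = sin θ / κ = 0.95306/0.9465 = 1.00693
x = ρ cos φ = 0.73664 × cos(254.58°) = -0.19587
y = ρ sin φ = 0.73664 × sin(254.58°) = -0.71012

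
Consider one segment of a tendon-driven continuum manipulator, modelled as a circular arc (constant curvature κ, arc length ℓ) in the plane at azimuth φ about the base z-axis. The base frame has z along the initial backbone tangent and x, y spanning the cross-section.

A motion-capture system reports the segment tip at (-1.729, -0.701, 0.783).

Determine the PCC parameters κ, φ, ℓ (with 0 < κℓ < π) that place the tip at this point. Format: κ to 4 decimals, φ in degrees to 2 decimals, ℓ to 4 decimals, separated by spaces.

ρ = √(x²+y²) = √(-1.729² + -0.701²) = 1.86570
φ = atan2(y, x) mod 360° = atan2(-0.701, -1.729) = 202.0694°
|p|² = ρ² + z² = 1.86570² + 0.783² = 4.09393
κ = 2ρ / |p|² = 2×1.86570 / 4.09393 = 0.91145
θ = 2·atan2(ρ, z) = 2·atan2(1.86570, 0.783) = 2.34688 rad
ℓ = θ/κ = 2.34688/0.91145 = 2.57489

0.9114 202.07 2.5749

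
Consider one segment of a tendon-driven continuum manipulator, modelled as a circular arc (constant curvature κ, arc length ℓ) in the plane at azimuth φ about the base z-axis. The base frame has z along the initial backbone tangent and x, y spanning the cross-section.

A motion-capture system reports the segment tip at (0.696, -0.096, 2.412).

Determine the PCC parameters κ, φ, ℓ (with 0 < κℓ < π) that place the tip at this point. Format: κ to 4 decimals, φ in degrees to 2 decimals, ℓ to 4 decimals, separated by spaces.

0.2226 352.15 2.5462

ρ = √(x²+y²) = √(0.696² + -0.096²) = 0.70259
φ = atan2(y, x) mod 360° = atan2(-0.096, 0.696) = 352.1467°
|p|² = ρ² + z² = 0.70259² + 2.412² = 6.31138
κ = 2ρ / |p|² = 2×0.70259 / 6.31138 = 0.22264
θ = 2·atan2(ρ, z) = 2·atan2(0.70259, 2.412) = 0.56689 rad
ℓ = θ/κ = 0.56689/0.22264 = 2.54620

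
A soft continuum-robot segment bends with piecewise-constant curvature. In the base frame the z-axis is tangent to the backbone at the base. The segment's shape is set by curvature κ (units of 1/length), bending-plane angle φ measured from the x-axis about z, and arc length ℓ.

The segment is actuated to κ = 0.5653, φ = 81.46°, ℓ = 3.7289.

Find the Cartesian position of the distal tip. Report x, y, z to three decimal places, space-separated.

0.397 2.644 1.520

θ = κ·ℓ = 0.5653 × 3.7289 = 2.10795 rad
ρ = (1 − cos θ)/κ = (1 − -0.51169)/0.5653 = 2.67414
z = sin θ / κ = 0.85917/0.5653 = 1.51985
x = ρ cos φ = 2.67414 × cos(81.46°) = 0.39711
y = ρ sin φ = 2.67414 × sin(81.46°) = 2.64449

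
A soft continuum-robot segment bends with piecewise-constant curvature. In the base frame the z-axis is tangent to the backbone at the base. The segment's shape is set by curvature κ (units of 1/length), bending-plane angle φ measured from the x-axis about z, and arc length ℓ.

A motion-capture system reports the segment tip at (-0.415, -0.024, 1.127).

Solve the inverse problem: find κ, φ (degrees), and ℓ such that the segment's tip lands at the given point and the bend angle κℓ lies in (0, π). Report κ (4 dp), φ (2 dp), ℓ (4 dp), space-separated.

ρ = √(x²+y²) = √(-0.415² + -0.024²) = 0.41569
φ = atan2(y, x) mod 360° = atan2(-0.024, -0.415) = 183.3098°
|p|² = ρ² + z² = 0.41569² + 1.127² = 1.44293
κ = 2ρ / |p|² = 2×0.41569 / 1.44293 = 0.57618
θ = 2·atan2(ρ, z) = 2·atan2(0.41569, 1.127) = 0.70674 rad
ℓ = θ/κ = 0.70674/0.57618 = 1.22659

0.5762 183.31 1.2266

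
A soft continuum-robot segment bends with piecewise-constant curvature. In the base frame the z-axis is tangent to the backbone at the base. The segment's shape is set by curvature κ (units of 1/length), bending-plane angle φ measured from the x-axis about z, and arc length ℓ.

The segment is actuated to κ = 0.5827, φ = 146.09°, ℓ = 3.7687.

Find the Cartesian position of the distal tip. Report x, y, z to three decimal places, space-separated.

-2.258 1.518 1.392

θ = κ·ℓ = 0.5827 × 3.7687 = 2.19602 rad
ρ = (1 − cos θ)/κ = (1 − -0.58528)/0.5827 = 2.72058
z = sin θ / κ = 0.81083/0.5827 = 1.39151
x = ρ cos φ = 2.72058 × cos(146.09°) = -2.25785
y = ρ sin φ = 2.72058 × sin(146.09°) = 1.51778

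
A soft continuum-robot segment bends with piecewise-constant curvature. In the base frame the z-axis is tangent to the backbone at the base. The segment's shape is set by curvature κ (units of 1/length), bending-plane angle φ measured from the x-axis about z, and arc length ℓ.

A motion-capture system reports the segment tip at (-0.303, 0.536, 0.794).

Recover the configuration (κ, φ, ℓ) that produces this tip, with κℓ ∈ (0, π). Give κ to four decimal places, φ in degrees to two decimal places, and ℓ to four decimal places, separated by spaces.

1.2198 119.48 1.0815

ρ = √(x²+y²) = √(-0.303² + 0.536²) = 0.61572
φ = atan2(y, x) mod 360° = atan2(0.536, -0.303) = 119.4794°
|p|² = ρ² + z² = 0.61572² + 0.794² = 1.00954
κ = 2ρ / |p|² = 2×0.61572 / 1.00954 = 1.21979
θ = 2·atan2(ρ, z) = 2·atan2(0.61572, 0.794) = 1.31919 rad
ℓ = θ/κ = 1.31919/1.21979 = 1.08149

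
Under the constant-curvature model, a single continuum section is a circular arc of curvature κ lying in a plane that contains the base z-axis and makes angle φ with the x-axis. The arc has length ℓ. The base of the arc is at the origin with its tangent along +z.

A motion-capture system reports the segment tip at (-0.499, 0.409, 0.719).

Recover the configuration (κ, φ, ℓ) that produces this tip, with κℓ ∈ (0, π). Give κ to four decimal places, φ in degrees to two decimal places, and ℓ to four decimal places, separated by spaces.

1.3827 140.66 1.0579

ρ = √(x²+y²) = √(-0.499² + 0.409²) = 0.64520
φ = atan2(y, x) mod 360° = atan2(0.409, -0.499) = 140.6606°
|p|² = ρ² + z² = 0.64520² + 0.719² = 0.93324
κ = 2ρ / |p|² = 2×0.64520 / 0.93324 = 1.38270
θ = 2·atan2(ρ, z) = 2·atan2(0.64520, 0.719) = 1.46271 rad
ℓ = θ/κ = 1.46271/1.38270 = 1.05786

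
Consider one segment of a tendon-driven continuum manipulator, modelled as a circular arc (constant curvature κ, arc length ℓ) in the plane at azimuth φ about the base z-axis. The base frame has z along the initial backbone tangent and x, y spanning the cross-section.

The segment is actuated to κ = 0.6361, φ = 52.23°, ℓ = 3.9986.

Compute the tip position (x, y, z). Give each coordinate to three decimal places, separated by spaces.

θ = κ·ℓ = 0.6361 × 3.9986 = 2.54351 rad
ρ = (1 − cos θ)/κ = (1 − -0.82642)/0.6361 = 2.87127
z = sin θ / κ = 0.56306/0.6361 = 0.88517
x = ρ cos φ = 2.87127 × cos(52.23°) = 1.75863
y = ρ sin φ = 2.87127 × sin(52.23°) = 2.26967

1.759 2.270 0.885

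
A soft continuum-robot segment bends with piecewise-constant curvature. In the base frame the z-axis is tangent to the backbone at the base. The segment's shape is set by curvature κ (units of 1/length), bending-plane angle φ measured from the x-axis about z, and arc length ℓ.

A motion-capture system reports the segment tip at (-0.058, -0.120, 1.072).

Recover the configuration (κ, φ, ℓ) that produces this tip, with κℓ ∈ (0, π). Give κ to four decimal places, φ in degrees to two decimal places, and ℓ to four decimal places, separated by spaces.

ρ = √(x²+y²) = √(-0.058² + -0.120²) = 0.13328
φ = atan2(y, x) mod 360° = atan2(-0.120, -0.058) = 244.2040°
|p|² = ρ² + z² = 0.13328² + 1.072² = 1.16695
κ = 2ρ / |p|² = 2×0.13328 / 1.16695 = 0.22843
θ = 2·atan2(ρ, z) = 2·atan2(0.13328, 1.072) = 0.24739 rad
ℓ = θ/κ = 0.24739/0.22843 = 1.08301

0.2284 244.20 1.0830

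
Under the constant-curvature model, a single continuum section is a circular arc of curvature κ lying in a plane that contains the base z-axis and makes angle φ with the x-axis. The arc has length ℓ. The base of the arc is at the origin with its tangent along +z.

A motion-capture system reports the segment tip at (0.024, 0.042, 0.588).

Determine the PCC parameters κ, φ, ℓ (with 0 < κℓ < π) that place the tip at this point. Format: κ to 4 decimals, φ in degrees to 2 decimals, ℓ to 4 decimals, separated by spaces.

0.2779 60.26 0.5906

ρ = √(x²+y²) = √(0.024² + 0.042²) = 0.04837
φ = atan2(y, x) mod 360° = atan2(0.042, 0.024) = 60.2551°
|p|² = ρ² + z² = 0.04837² + 0.588² = 0.34808
κ = 2ρ / |p|² = 2×0.04837 / 0.34808 = 0.27794
θ = 2·atan2(ρ, z) = 2·atan2(0.04837, 0.588) = 0.16417 rad
ℓ = θ/κ = 0.16417/0.27794 = 0.59065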